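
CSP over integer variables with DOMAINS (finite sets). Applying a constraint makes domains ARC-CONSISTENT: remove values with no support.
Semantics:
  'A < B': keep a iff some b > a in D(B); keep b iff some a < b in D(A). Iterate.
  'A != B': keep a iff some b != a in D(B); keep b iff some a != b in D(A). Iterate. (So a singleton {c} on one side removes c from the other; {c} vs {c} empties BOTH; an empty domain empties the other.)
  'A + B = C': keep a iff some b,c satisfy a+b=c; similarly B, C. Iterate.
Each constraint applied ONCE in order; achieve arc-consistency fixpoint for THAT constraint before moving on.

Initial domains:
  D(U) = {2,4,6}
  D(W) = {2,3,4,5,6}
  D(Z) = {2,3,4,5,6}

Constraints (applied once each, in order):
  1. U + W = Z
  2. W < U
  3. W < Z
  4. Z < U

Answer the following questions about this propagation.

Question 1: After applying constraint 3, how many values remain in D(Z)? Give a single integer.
Answer: 3

Derivation:
Constraint 1 (U + W = Z) on D(U)={2,4,6} D(W)={2,3,4,5,6} D(Z)={2,3,4,5,6}: U {2,4,6}->{2,4}; W {2,3,4,5,6}->{2,3,4}; Z {2,3,4,5,6}->{4,5,6}
Constraint 2 (W < U) on D(W)={2,3,4} D(U)={2,4}: W {2,3,4}->{2,3}; U {2,4}->{4}
Constraint 3 (W < Z) on D(W)={2,3} D(Z)={4,5,6}: no change
So after constraint 3: D(Z)={4,5,6}, size = 3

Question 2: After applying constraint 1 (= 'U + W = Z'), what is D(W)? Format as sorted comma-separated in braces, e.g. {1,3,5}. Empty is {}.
Constraint 1 (U + W = Z) on D(U)={2,4,6} D(W)={2,3,4,5,6} D(Z)={2,3,4,5,6}: U {2,4,6}->{2,4}; W {2,3,4,5,6}->{2,3,4}; Z {2,3,4,5,6}->{4,5,6}
So after constraint 1: D(W) = {2,3,4}

Answer: {2,3,4}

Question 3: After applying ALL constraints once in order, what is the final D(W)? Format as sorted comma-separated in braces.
Constraint 1 (U + W = Z) on D(U)={2,4,6} D(W)={2,3,4,5,6} D(Z)={2,3,4,5,6}: U {2,4,6}->{2,4}; W {2,3,4,5,6}->{2,3,4}; Z {2,3,4,5,6}->{4,5,6}
Constraint 2 (W < U) on D(W)={2,3,4} D(U)={2,4}: W {2,3,4}->{2,3}; U {2,4}->{4}
Constraint 3 (W < Z) on D(W)={2,3} D(Z)={4,5,6}: no change
Constraint 4 (Z < U) on D(Z)={4,5,6} D(U)={4}: Z {4,5,6}->{}; U {4}->{}
So after all 4 constraints: D(W) = {2,3}

Answer: {2,3}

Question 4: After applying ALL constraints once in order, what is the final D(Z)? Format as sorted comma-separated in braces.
Answer: {}

Derivation:
Constraint 1 (U + W = Z) on D(U)={2,4,6} D(W)={2,3,4,5,6} D(Z)={2,3,4,5,6}: U {2,4,6}->{2,4}; W {2,3,4,5,6}->{2,3,4}; Z {2,3,4,5,6}->{4,5,6}
Constraint 2 (W < U) on D(W)={2,3,4} D(U)={2,4}: W {2,3,4}->{2,3}; U {2,4}->{4}
Constraint 3 (W < Z) on D(W)={2,3} D(Z)={4,5,6}: no change
Constraint 4 (Z < U) on D(Z)={4,5,6} D(U)={4}: Z {4,5,6}->{}; U {4}->{}
So after all 4 constraints: D(Z) = {}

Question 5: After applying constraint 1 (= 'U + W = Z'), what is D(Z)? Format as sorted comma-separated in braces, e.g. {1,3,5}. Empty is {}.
Constraint 1 (U + W = Z) on D(U)={2,4,6} D(W)={2,3,4,5,6} D(Z)={2,3,4,5,6}: U {2,4,6}->{2,4}; W {2,3,4,5,6}->{2,3,4}; Z {2,3,4,5,6}->{4,5,6}
So after constraint 1: D(Z) = {4,5,6}

Answer: {4,5,6}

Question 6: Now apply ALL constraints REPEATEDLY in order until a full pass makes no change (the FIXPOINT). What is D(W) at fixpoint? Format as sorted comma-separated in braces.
pass 0 (initial): D(W)={2,3,4,5,6}
pass 1: U {2,4,6}->{}; W {2,3,4,5,6}->{2,3}; Z {2,3,4,5,6}->{}
pass 2: W {2,3}->{}
pass 3: no change
Fixpoint after 3 passes: D(W) = {}

Answer: {}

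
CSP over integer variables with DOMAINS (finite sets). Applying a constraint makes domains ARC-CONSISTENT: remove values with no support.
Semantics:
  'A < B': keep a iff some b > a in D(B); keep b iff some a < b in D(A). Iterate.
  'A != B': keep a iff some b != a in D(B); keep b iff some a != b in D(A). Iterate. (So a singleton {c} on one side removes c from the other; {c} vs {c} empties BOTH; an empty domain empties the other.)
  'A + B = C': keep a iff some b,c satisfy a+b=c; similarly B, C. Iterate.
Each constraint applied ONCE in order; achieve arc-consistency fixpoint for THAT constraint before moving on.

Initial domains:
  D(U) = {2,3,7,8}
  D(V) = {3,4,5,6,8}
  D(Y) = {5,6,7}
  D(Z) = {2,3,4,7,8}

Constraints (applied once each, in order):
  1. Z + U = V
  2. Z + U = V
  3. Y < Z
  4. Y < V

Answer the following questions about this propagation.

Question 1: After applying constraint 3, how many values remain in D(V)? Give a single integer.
Constraint 1 (Z + U = V) on D(Z)={2,3,4,7,8} D(U)={2,3,7,8} D(V)={3,4,5,6,8}: Z {2,3,4,7,8}->{2,3,4}; U {2,3,7,8}->{2,3}; V {3,4,5,6,8}->{4,5,6}
Constraint 2 (Z + U = V) on D(Z)={2,3,4} D(U)={2,3} D(V)={4,5,6}: no change
Constraint 3 (Y < Z) on D(Y)={5,6,7} D(Z)={2,3,4}: Y {5,6,7}->{}; Z {2,3,4}->{}
So after constraint 3: D(V)={4,5,6}, size = 3

Answer: 3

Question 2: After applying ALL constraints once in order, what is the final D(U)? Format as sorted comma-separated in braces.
Constraint 1 (Z + U = V) on D(Z)={2,3,4,7,8} D(U)={2,3,7,8} D(V)={3,4,5,6,8}: Z {2,3,4,7,8}->{2,3,4}; U {2,3,7,8}->{2,3}; V {3,4,5,6,8}->{4,5,6}
Constraint 2 (Z + U = V) on D(Z)={2,3,4} D(U)={2,3} D(V)={4,5,6}: no change
Constraint 3 (Y < Z) on D(Y)={5,6,7} D(Z)={2,3,4}: Y {5,6,7}->{}; Z {2,3,4}->{}
Constraint 4 (Y < V) on D(Y)={} D(V)={4,5,6}: V {4,5,6}->{}
So after all 4 constraints: D(U) = {2,3}

Answer: {2,3}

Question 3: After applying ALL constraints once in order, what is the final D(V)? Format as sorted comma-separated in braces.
Answer: {}

Derivation:
Constraint 1 (Z + U = V) on D(Z)={2,3,4,7,8} D(U)={2,3,7,8} D(V)={3,4,5,6,8}: Z {2,3,4,7,8}->{2,3,4}; U {2,3,7,8}->{2,3}; V {3,4,5,6,8}->{4,5,6}
Constraint 2 (Z + U = V) on D(Z)={2,3,4} D(U)={2,3} D(V)={4,5,6}: no change
Constraint 3 (Y < Z) on D(Y)={5,6,7} D(Z)={2,3,4}: Y {5,6,7}->{}; Z {2,3,4}->{}
Constraint 4 (Y < V) on D(Y)={} D(V)={4,5,6}: V {4,5,6}->{}
So after all 4 constraints: D(V) = {}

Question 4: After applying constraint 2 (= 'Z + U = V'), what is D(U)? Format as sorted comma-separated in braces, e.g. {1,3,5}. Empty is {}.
Answer: {2,3}

Derivation:
Constraint 1 (Z + U = V) on D(Z)={2,3,4,7,8} D(U)={2,3,7,8} D(V)={3,4,5,6,8}: Z {2,3,4,7,8}->{2,3,4}; U {2,3,7,8}->{2,3}; V {3,4,5,6,8}->{4,5,6}
Constraint 2 (Z + U = V) on D(Z)={2,3,4} D(U)={2,3} D(V)={4,5,6}: no change
So after constraint 2: D(U) = {2,3}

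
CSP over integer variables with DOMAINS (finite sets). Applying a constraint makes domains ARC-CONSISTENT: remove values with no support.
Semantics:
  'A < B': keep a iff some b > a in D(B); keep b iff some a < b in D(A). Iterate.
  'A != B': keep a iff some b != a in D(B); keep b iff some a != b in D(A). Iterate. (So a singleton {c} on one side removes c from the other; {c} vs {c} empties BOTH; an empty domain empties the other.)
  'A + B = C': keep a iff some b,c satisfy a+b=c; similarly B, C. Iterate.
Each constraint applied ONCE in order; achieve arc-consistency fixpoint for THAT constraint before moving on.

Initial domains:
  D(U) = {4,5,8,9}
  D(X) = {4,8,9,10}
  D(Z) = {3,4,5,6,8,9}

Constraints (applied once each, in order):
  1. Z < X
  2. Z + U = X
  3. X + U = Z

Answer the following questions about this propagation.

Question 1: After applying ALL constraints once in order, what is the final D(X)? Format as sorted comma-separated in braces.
Answer: {}

Derivation:
Constraint 1 (Z < X) on D(Z)={3,4,5,6,8,9} D(X)={4,8,9,10}: no change
Constraint 2 (Z + U = X) on D(Z)={3,4,5,6,8,9} D(U)={4,5,8,9} D(X)={4,8,9,10}: Z {3,4,5,6,8,9}->{3,4,5,6}; U {4,5,8,9}->{4,5}; X {4,8,9,10}->{8,9,10}
Constraint 3 (X + U = Z) on D(X)={8,9,10} D(U)={4,5} D(Z)={3,4,5,6}: X {8,9,10}->{}; U {4,5}->{}; Z {3,4,5,6}->{}
So after all 3 constraints: D(X) = {}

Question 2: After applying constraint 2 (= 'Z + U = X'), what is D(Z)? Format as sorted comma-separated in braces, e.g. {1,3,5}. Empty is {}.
Constraint 1 (Z < X) on D(Z)={3,4,5,6,8,9} D(X)={4,8,9,10}: no change
Constraint 2 (Z + U = X) on D(Z)={3,4,5,6,8,9} D(U)={4,5,8,9} D(X)={4,8,9,10}: Z {3,4,5,6,8,9}->{3,4,5,6}; U {4,5,8,9}->{4,5}; X {4,8,9,10}->{8,9,10}
So after constraint 2: D(Z) = {3,4,5,6}

Answer: {3,4,5,6}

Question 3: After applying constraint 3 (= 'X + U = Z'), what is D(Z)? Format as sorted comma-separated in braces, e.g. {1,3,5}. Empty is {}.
Constraint 1 (Z < X) on D(Z)={3,4,5,6,8,9} D(X)={4,8,9,10}: no change
Constraint 2 (Z + U = X) on D(Z)={3,4,5,6,8,9} D(U)={4,5,8,9} D(X)={4,8,9,10}: Z {3,4,5,6,8,9}->{3,4,5,6}; U {4,5,8,9}->{4,5}; X {4,8,9,10}->{8,9,10}
Constraint 3 (X + U = Z) on D(X)={8,9,10} D(U)={4,5} D(Z)={3,4,5,6}: X {8,9,10}->{}; U {4,5}->{}; Z {3,4,5,6}->{}
So after constraint 3: D(Z) = {}

Answer: {}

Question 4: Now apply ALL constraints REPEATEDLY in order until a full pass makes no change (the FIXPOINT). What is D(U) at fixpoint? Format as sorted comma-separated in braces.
Answer: {}

Derivation:
pass 0 (initial): D(U)={4,5,8,9}
pass 1: U {4,5,8,9}->{}; X {4,8,9,10}->{}; Z {3,4,5,6,8,9}->{}
pass 2: no change
Fixpoint after 2 passes: D(U) = {}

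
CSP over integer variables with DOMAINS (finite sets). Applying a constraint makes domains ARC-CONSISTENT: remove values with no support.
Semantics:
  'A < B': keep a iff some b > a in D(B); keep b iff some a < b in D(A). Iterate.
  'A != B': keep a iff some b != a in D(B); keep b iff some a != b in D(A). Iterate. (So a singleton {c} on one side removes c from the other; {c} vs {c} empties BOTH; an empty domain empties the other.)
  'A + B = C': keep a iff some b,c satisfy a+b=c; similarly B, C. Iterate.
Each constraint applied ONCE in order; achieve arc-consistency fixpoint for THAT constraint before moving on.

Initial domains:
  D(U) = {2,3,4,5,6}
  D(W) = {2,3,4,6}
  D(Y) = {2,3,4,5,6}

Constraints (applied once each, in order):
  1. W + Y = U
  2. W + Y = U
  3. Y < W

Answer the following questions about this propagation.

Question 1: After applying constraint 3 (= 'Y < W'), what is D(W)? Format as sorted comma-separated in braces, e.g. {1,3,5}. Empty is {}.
Constraint 1 (W + Y = U) on D(W)={2,3,4,6} D(Y)={2,3,4,5,6} D(U)={2,3,4,5,6}: W {2,3,4,6}->{2,3,4}; Y {2,3,4,5,6}->{2,3,4}; U {2,3,4,5,6}->{4,5,6}
Constraint 2 (W + Y = U) on D(W)={2,3,4} D(Y)={2,3,4} D(U)={4,5,6}: no change
Constraint 3 (Y < W) on D(Y)={2,3,4} D(W)={2,3,4}: Y {2,3,4}->{2,3}; W {2,3,4}->{3,4}
So after constraint 3: D(W) = {3,4}

Answer: {3,4}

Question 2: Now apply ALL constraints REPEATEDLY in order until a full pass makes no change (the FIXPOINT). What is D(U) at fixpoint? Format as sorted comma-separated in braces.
Answer: {5,6}

Derivation:
pass 0 (initial): D(U)={2,3,4,5,6}
pass 1: U {2,3,4,5,6}->{4,5,6}; W {2,3,4,6}->{3,4}; Y {2,3,4,5,6}->{2,3}
pass 2: U {4,5,6}->{5,6}
pass 3: no change
Fixpoint after 3 passes: D(U) = {5,6}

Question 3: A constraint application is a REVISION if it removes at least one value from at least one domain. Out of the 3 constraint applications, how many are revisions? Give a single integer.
Constraint 1 (W + Y = U) on D(W)={2,3,4,6} D(Y)={2,3,4,5,6} D(U)={2,3,4,5,6}: W {2,3,4,6}->{2,3,4}; Y {2,3,4,5,6}->{2,3,4}; U {2,3,4,5,6}->{4,5,6} => REVISION
Constraint 2 (W + Y = U) on D(W)={2,3,4} D(Y)={2,3,4} D(U)={4,5,6}: no change => not a revision
Constraint 3 (Y < W) on D(Y)={2,3,4} D(W)={2,3,4}: Y {2,3,4}->{2,3}; W {2,3,4}->{3,4} => REVISION
Total revisions = 2

Answer: 2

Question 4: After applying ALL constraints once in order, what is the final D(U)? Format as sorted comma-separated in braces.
Constraint 1 (W + Y = U) on D(W)={2,3,4,6} D(Y)={2,3,4,5,6} D(U)={2,3,4,5,6}: W {2,3,4,6}->{2,3,4}; Y {2,3,4,5,6}->{2,3,4}; U {2,3,4,5,6}->{4,5,6}
Constraint 2 (W + Y = U) on D(W)={2,3,4} D(Y)={2,3,4} D(U)={4,5,6}: no change
Constraint 3 (Y < W) on D(Y)={2,3,4} D(W)={2,3,4}: Y {2,3,4}->{2,3}; W {2,3,4}->{3,4}
So after all 3 constraints: D(U) = {4,5,6}

Answer: {4,5,6}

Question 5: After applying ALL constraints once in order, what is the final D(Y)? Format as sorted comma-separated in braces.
Answer: {2,3}

Derivation:
Constraint 1 (W + Y = U) on D(W)={2,3,4,6} D(Y)={2,3,4,5,6} D(U)={2,3,4,5,6}: W {2,3,4,6}->{2,3,4}; Y {2,3,4,5,6}->{2,3,4}; U {2,3,4,5,6}->{4,5,6}
Constraint 2 (W + Y = U) on D(W)={2,3,4} D(Y)={2,3,4} D(U)={4,5,6}: no change
Constraint 3 (Y < W) on D(Y)={2,3,4} D(W)={2,3,4}: Y {2,3,4}->{2,3}; W {2,3,4}->{3,4}
So after all 3 constraints: D(Y) = {2,3}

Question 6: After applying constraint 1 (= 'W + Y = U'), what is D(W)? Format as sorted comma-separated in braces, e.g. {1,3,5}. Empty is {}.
Answer: {2,3,4}

Derivation:
Constraint 1 (W + Y = U) on D(W)={2,3,4,6} D(Y)={2,3,4,5,6} D(U)={2,3,4,5,6}: W {2,3,4,6}->{2,3,4}; Y {2,3,4,5,6}->{2,3,4}; U {2,3,4,5,6}->{4,5,6}
So after constraint 1: D(W) = {2,3,4}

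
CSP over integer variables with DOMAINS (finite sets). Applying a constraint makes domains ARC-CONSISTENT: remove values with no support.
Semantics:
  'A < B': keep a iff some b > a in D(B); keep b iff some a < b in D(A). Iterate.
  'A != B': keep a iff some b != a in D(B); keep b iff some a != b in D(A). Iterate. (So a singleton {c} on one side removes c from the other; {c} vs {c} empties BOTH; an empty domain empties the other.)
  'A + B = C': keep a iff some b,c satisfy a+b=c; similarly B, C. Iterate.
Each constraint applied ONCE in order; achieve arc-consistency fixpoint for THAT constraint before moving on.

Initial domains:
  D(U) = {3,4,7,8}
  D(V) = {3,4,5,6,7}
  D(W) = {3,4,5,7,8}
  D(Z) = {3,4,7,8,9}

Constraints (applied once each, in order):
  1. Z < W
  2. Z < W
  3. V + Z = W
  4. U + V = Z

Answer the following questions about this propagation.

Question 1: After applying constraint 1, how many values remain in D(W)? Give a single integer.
Constraint 1 (Z < W) on D(Z)={3,4,7,8,9} D(W)={3,4,5,7,8}: Z {3,4,7,8,9}->{3,4,7}; W {3,4,5,7,8}->{4,5,7,8}
So after constraint 1: D(W)={4,5,7,8}, size = 4

Answer: 4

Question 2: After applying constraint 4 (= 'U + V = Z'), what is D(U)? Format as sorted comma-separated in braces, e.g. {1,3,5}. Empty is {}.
Constraint 1 (Z < W) on D(Z)={3,4,7,8,9} D(W)={3,4,5,7,8}: Z {3,4,7,8,9}->{3,4,7}; W {3,4,5,7,8}->{4,5,7,8}
Constraint 2 (Z < W) on D(Z)={3,4,7} D(W)={4,5,7,8}: no change
Constraint 3 (V + Z = W) on D(V)={3,4,5,6,7} D(Z)={3,4,7} D(W)={4,5,7,8}: V {3,4,5,6,7}->{3,4,5}; Z {3,4,7}->{3,4}; W {4,5,7,8}->{7,8}
Constraint 4 (U + V = Z) on D(U)={3,4,7,8} D(V)={3,4,5} D(Z)={3,4}: U {3,4,7,8}->{}; V {3,4,5}->{}; Z {3,4}->{}
So after constraint 4: D(U) = {}

Answer: {}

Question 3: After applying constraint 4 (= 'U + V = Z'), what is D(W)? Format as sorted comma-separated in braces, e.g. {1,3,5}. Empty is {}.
Constraint 1 (Z < W) on D(Z)={3,4,7,8,9} D(W)={3,4,5,7,8}: Z {3,4,7,8,9}->{3,4,7}; W {3,4,5,7,8}->{4,5,7,8}
Constraint 2 (Z < W) on D(Z)={3,4,7} D(W)={4,5,7,8}: no change
Constraint 3 (V + Z = W) on D(V)={3,4,5,6,7} D(Z)={3,4,7} D(W)={4,5,7,8}: V {3,4,5,6,7}->{3,4,5}; Z {3,4,7}->{3,4}; W {4,5,7,8}->{7,8}
Constraint 4 (U + V = Z) on D(U)={3,4,7,8} D(V)={3,4,5} D(Z)={3,4}: U {3,4,7,8}->{}; V {3,4,5}->{}; Z {3,4}->{}
So after constraint 4: D(W) = {7,8}

Answer: {7,8}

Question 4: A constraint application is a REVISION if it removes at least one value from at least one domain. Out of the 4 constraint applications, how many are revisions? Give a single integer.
Constraint 1 (Z < W) on D(Z)={3,4,7,8,9} D(W)={3,4,5,7,8}: Z {3,4,7,8,9}->{3,4,7}; W {3,4,5,7,8}->{4,5,7,8} => REVISION
Constraint 2 (Z < W) on D(Z)={3,4,7} D(W)={4,5,7,8}: no change => not a revision
Constraint 3 (V + Z = W) on D(V)={3,4,5,6,7} D(Z)={3,4,7} D(W)={4,5,7,8}: V {3,4,5,6,7}->{3,4,5}; Z {3,4,7}->{3,4}; W {4,5,7,8}->{7,8} => REVISION
Constraint 4 (U + V = Z) on D(U)={3,4,7,8} D(V)={3,4,5} D(Z)={3,4}: U {3,4,7,8}->{}; V {3,4,5}->{}; Z {3,4}->{} => REVISION
Total revisions = 3

Answer: 3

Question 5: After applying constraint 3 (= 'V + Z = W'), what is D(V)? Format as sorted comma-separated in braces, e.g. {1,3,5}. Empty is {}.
Answer: {3,4,5}

Derivation:
Constraint 1 (Z < W) on D(Z)={3,4,7,8,9} D(W)={3,4,5,7,8}: Z {3,4,7,8,9}->{3,4,7}; W {3,4,5,7,8}->{4,5,7,8}
Constraint 2 (Z < W) on D(Z)={3,4,7} D(W)={4,5,7,8}: no change
Constraint 3 (V + Z = W) on D(V)={3,4,5,6,7} D(Z)={3,4,7} D(W)={4,5,7,8}: V {3,4,5,6,7}->{3,4,5}; Z {3,4,7}->{3,4}; W {4,5,7,8}->{7,8}
So after constraint 3: D(V) = {3,4,5}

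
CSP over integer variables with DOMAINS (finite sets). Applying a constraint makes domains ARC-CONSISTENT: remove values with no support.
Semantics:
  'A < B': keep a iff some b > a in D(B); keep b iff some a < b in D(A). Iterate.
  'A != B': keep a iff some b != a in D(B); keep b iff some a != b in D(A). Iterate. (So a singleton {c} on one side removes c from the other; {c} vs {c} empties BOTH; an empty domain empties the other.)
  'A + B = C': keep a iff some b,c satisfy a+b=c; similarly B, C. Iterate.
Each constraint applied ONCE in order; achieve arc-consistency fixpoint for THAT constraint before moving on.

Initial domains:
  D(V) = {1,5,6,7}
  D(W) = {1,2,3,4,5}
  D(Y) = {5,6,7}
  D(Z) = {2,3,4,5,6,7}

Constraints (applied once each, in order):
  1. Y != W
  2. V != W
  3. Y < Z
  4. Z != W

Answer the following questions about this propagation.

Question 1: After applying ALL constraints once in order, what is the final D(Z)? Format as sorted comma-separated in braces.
Constraint 1 (Y != W) on D(Y)={5,6,7} D(W)={1,2,3,4,5}: no change
Constraint 2 (V != W) on D(V)={1,5,6,7} D(W)={1,2,3,4,5}: no change
Constraint 3 (Y < Z) on D(Y)={5,6,7} D(Z)={2,3,4,5,6,7}: Y {5,6,7}->{5,6}; Z {2,3,4,5,6,7}->{6,7}
Constraint 4 (Z != W) on D(Z)={6,7} D(W)={1,2,3,4,5}: no change
So after all 4 constraints: D(Z) = {6,7}

Answer: {6,7}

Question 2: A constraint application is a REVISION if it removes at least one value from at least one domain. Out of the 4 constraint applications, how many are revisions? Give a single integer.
Constraint 1 (Y != W) on D(Y)={5,6,7} D(W)={1,2,3,4,5}: no change => not a revision
Constraint 2 (V != W) on D(V)={1,5,6,7} D(W)={1,2,3,4,5}: no change => not a revision
Constraint 3 (Y < Z) on D(Y)={5,6,7} D(Z)={2,3,4,5,6,7}: Y {5,6,7}->{5,6}; Z {2,3,4,5,6,7}->{6,7} => REVISION
Constraint 4 (Z != W) on D(Z)={6,7} D(W)={1,2,3,4,5}: no change => not a revision
Total revisions = 1

Answer: 1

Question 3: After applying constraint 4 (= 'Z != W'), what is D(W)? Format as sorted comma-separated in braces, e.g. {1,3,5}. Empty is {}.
Constraint 1 (Y != W) on D(Y)={5,6,7} D(W)={1,2,3,4,5}: no change
Constraint 2 (V != W) on D(V)={1,5,6,7} D(W)={1,2,3,4,5}: no change
Constraint 3 (Y < Z) on D(Y)={5,6,7} D(Z)={2,3,4,5,6,7}: Y {5,6,7}->{5,6}; Z {2,3,4,5,6,7}->{6,7}
Constraint 4 (Z != W) on D(Z)={6,7} D(W)={1,2,3,4,5}: no change
So after constraint 4: D(W) = {1,2,3,4,5}

Answer: {1,2,3,4,5}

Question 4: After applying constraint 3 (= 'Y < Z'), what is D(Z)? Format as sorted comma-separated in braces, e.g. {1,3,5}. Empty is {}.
Constraint 1 (Y != W) on D(Y)={5,6,7} D(W)={1,2,3,4,5}: no change
Constraint 2 (V != W) on D(V)={1,5,6,7} D(W)={1,2,3,4,5}: no change
Constraint 3 (Y < Z) on D(Y)={5,6,7} D(Z)={2,3,4,5,6,7}: Y {5,6,7}->{5,6}; Z {2,3,4,5,6,7}->{6,7}
So after constraint 3: D(Z) = {6,7}

Answer: {6,7}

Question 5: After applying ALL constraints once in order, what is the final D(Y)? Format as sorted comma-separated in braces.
Constraint 1 (Y != W) on D(Y)={5,6,7} D(W)={1,2,3,4,5}: no change
Constraint 2 (V != W) on D(V)={1,5,6,7} D(W)={1,2,3,4,5}: no change
Constraint 3 (Y < Z) on D(Y)={5,6,7} D(Z)={2,3,4,5,6,7}: Y {5,6,7}->{5,6}; Z {2,3,4,5,6,7}->{6,7}
Constraint 4 (Z != W) on D(Z)={6,7} D(W)={1,2,3,4,5}: no change
So after all 4 constraints: D(Y) = {5,6}

Answer: {5,6}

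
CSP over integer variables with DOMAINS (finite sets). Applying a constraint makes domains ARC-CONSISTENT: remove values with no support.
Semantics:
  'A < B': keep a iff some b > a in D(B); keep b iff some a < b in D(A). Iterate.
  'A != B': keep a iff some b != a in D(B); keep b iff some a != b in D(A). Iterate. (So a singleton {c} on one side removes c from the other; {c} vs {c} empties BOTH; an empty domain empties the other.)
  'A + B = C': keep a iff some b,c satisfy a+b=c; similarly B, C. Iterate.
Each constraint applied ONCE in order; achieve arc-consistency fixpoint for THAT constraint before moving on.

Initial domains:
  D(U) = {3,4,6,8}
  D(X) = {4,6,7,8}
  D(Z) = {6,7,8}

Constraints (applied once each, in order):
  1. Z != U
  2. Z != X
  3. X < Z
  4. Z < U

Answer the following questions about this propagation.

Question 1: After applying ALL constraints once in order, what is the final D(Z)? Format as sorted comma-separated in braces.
Constraint 1 (Z != U) on D(Z)={6,7,8} D(U)={3,4,6,8}: no change
Constraint 2 (Z != X) on D(Z)={6,7,8} D(X)={4,6,7,8}: no change
Constraint 3 (X < Z) on D(X)={4,6,7,8} D(Z)={6,7,8}: X {4,6,7,8}->{4,6,7}
Constraint 4 (Z < U) on D(Z)={6,7,8} D(U)={3,4,6,8}: Z {6,7,8}->{6,7}; U {3,4,6,8}->{8}
So after all 4 constraints: D(Z) = {6,7}

Answer: {6,7}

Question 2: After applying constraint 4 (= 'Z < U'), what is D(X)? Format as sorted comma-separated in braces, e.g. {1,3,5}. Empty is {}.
Answer: {4,6,7}

Derivation:
Constraint 1 (Z != U) on D(Z)={6,7,8} D(U)={3,4,6,8}: no change
Constraint 2 (Z != X) on D(Z)={6,7,8} D(X)={4,6,7,8}: no change
Constraint 3 (X < Z) on D(X)={4,6,7,8} D(Z)={6,7,8}: X {4,6,7,8}->{4,6,7}
Constraint 4 (Z < U) on D(Z)={6,7,8} D(U)={3,4,6,8}: Z {6,7,8}->{6,7}; U {3,4,6,8}->{8}
So after constraint 4: D(X) = {4,6,7}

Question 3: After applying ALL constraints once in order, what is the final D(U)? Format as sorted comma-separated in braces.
Answer: {8}

Derivation:
Constraint 1 (Z != U) on D(Z)={6,7,8} D(U)={3,4,6,8}: no change
Constraint 2 (Z != X) on D(Z)={6,7,8} D(X)={4,6,7,8}: no change
Constraint 3 (X < Z) on D(X)={4,6,7,8} D(Z)={6,7,8}: X {4,6,7,8}->{4,6,7}
Constraint 4 (Z < U) on D(Z)={6,7,8} D(U)={3,4,6,8}: Z {6,7,8}->{6,7}; U {3,4,6,8}->{8}
So after all 4 constraints: D(U) = {8}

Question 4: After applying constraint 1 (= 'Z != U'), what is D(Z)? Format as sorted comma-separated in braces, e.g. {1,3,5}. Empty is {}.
Answer: {6,7,8}

Derivation:
Constraint 1 (Z != U) on D(Z)={6,7,8} D(U)={3,4,6,8}: no change
So after constraint 1: D(Z) = {6,7,8}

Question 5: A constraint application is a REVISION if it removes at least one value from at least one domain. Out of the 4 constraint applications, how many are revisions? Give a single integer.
Constraint 1 (Z != U) on D(Z)={6,7,8} D(U)={3,4,6,8}: no change => not a revision
Constraint 2 (Z != X) on D(Z)={6,7,8} D(X)={4,6,7,8}: no change => not a revision
Constraint 3 (X < Z) on D(X)={4,6,7,8} D(Z)={6,7,8}: X {4,6,7,8}->{4,6,7} => REVISION
Constraint 4 (Z < U) on D(Z)={6,7,8} D(U)={3,4,6,8}: Z {6,7,8}->{6,7}; U {3,4,6,8}->{8} => REVISION
Total revisions = 2

Answer: 2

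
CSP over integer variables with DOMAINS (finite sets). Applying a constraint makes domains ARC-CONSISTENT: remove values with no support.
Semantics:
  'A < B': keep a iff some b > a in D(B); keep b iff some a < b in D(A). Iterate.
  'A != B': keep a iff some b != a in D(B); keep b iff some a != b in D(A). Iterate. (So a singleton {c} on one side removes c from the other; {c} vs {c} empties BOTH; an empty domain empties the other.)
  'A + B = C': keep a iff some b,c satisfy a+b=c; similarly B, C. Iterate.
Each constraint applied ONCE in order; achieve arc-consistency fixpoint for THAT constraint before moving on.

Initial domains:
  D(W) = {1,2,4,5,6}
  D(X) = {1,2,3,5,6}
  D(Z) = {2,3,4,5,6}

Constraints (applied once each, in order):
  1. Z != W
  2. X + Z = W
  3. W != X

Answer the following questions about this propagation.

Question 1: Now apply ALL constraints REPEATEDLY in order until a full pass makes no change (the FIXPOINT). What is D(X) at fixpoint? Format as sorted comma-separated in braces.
Answer: {1,2,3}

Derivation:
pass 0 (initial): D(X)={1,2,3,5,6}
pass 1: W {1,2,4,5,6}->{4,5,6}; X {1,2,3,5,6}->{1,2,3}; Z {2,3,4,5,6}->{2,3,4,5}
pass 2: no change
Fixpoint after 2 passes: D(X) = {1,2,3}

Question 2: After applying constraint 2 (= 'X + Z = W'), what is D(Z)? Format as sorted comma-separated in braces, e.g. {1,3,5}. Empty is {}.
Constraint 1 (Z != W) on D(Z)={2,3,4,5,6} D(W)={1,2,4,5,6}: no change
Constraint 2 (X + Z = W) on D(X)={1,2,3,5,6} D(Z)={2,3,4,5,6} D(W)={1,2,4,5,6}: X {1,2,3,5,6}->{1,2,3}; Z {2,3,4,5,6}->{2,3,4,5}; W {1,2,4,5,6}->{4,5,6}
So after constraint 2: D(Z) = {2,3,4,5}

Answer: {2,3,4,5}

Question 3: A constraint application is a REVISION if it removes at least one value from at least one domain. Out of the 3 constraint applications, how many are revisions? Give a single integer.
Answer: 1

Derivation:
Constraint 1 (Z != W) on D(Z)={2,3,4,5,6} D(W)={1,2,4,5,6}: no change => not a revision
Constraint 2 (X + Z = W) on D(X)={1,2,3,5,6} D(Z)={2,3,4,5,6} D(W)={1,2,4,5,6}: X {1,2,3,5,6}->{1,2,3}; Z {2,3,4,5,6}->{2,3,4,5}; W {1,2,4,5,6}->{4,5,6} => REVISION
Constraint 3 (W != X) on D(W)={4,5,6} D(X)={1,2,3}: no change => not a revision
Total revisions = 1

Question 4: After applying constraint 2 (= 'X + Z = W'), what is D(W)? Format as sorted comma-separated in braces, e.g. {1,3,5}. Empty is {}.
Constraint 1 (Z != W) on D(Z)={2,3,4,5,6} D(W)={1,2,4,5,6}: no change
Constraint 2 (X + Z = W) on D(X)={1,2,3,5,6} D(Z)={2,3,4,5,6} D(W)={1,2,4,5,6}: X {1,2,3,5,6}->{1,2,3}; Z {2,3,4,5,6}->{2,3,4,5}; W {1,2,4,5,6}->{4,5,6}
So after constraint 2: D(W) = {4,5,6}

Answer: {4,5,6}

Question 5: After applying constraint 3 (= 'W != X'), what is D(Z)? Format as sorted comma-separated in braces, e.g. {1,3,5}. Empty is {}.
Answer: {2,3,4,5}

Derivation:
Constraint 1 (Z != W) on D(Z)={2,3,4,5,6} D(W)={1,2,4,5,6}: no change
Constraint 2 (X + Z = W) on D(X)={1,2,3,5,6} D(Z)={2,3,4,5,6} D(W)={1,2,4,5,6}: X {1,2,3,5,6}->{1,2,3}; Z {2,3,4,5,6}->{2,3,4,5}; W {1,2,4,5,6}->{4,5,6}
Constraint 3 (W != X) on D(W)={4,5,6} D(X)={1,2,3}: no change
So after constraint 3: D(Z) = {2,3,4,5}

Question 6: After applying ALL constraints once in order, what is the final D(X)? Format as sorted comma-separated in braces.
Constraint 1 (Z != W) on D(Z)={2,3,4,5,6} D(W)={1,2,4,5,6}: no change
Constraint 2 (X + Z = W) on D(X)={1,2,3,5,6} D(Z)={2,3,4,5,6} D(W)={1,2,4,5,6}: X {1,2,3,5,6}->{1,2,3}; Z {2,3,4,5,6}->{2,3,4,5}; W {1,2,4,5,6}->{4,5,6}
Constraint 3 (W != X) on D(W)={4,5,6} D(X)={1,2,3}: no change
So after all 3 constraints: D(X) = {1,2,3}

Answer: {1,2,3}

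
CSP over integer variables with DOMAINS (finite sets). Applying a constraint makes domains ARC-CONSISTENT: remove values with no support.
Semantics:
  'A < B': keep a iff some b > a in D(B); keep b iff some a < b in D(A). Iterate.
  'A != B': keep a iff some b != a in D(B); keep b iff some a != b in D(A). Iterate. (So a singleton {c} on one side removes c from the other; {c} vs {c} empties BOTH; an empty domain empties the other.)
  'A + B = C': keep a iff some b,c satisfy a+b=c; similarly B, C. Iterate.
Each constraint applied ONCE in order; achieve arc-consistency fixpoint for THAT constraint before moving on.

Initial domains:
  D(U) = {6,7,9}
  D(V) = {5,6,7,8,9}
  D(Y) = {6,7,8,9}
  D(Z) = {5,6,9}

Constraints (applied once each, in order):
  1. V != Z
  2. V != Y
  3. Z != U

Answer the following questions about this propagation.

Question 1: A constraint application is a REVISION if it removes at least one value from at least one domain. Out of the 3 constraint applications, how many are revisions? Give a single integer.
Answer: 0

Derivation:
Constraint 1 (V != Z) on D(V)={5,6,7,8,9} D(Z)={5,6,9}: no change => not a revision
Constraint 2 (V != Y) on D(V)={5,6,7,8,9} D(Y)={6,7,8,9}: no change => not a revision
Constraint 3 (Z != U) on D(Z)={5,6,9} D(U)={6,7,9}: no change => not a revision
Total revisions = 0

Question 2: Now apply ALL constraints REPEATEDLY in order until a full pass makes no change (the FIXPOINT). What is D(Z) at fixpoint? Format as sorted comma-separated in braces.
pass 0 (initial): D(Z)={5,6,9}
pass 1: no change
Fixpoint after 1 passes: D(Z) = {5,6,9}

Answer: {5,6,9}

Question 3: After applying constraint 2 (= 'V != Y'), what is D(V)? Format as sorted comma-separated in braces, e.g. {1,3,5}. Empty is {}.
Constraint 1 (V != Z) on D(V)={5,6,7,8,9} D(Z)={5,6,9}: no change
Constraint 2 (V != Y) on D(V)={5,6,7,8,9} D(Y)={6,7,8,9}: no change
So after constraint 2: D(V) = {5,6,7,8,9}

Answer: {5,6,7,8,9}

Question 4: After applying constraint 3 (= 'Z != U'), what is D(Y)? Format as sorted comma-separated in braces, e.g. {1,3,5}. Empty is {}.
Answer: {6,7,8,9}

Derivation:
Constraint 1 (V != Z) on D(V)={5,6,7,8,9} D(Z)={5,6,9}: no change
Constraint 2 (V != Y) on D(V)={5,6,7,8,9} D(Y)={6,7,8,9}: no change
Constraint 3 (Z != U) on D(Z)={5,6,9} D(U)={6,7,9}: no change
So after constraint 3: D(Y) = {6,7,8,9}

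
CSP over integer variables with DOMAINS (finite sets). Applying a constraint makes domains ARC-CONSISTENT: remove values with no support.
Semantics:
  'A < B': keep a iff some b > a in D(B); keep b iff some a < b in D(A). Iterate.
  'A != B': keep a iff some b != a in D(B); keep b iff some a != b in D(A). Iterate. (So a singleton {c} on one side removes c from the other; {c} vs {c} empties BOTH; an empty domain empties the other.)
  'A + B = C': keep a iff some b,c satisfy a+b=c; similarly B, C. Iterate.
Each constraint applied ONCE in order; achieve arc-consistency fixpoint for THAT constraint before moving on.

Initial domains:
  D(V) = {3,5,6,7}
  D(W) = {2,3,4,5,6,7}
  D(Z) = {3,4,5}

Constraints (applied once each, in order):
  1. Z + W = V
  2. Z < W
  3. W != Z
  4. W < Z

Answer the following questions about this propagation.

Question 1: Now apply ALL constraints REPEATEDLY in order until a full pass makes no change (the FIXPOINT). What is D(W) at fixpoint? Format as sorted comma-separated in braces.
pass 0 (initial): D(W)={2,3,4,5,6,7}
pass 1: V {3,5,6,7}->{5,6,7}; W {2,3,4,5,6,7}->{}; Z {3,4,5}->{}
pass 2: V {5,6,7}->{}
pass 3: no change
Fixpoint after 3 passes: D(W) = {}

Answer: {}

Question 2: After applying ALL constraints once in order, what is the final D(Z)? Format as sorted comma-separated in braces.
Answer: {}

Derivation:
Constraint 1 (Z + W = V) on D(Z)={3,4,5} D(W)={2,3,4,5,6,7} D(V)={3,5,6,7}: W {2,3,4,5,6,7}->{2,3,4}; V {3,5,6,7}->{5,6,7}
Constraint 2 (Z < W) on D(Z)={3,4,5} D(W)={2,3,4}: Z {3,4,5}->{3}; W {2,3,4}->{4}
Constraint 3 (W != Z) on D(W)={4} D(Z)={3}: no change
Constraint 4 (W < Z) on D(W)={4} D(Z)={3}: W {4}->{}; Z {3}->{}
So after all 4 constraints: D(Z) = {}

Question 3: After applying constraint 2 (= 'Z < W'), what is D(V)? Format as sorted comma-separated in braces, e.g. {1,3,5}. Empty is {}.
Constraint 1 (Z + W = V) on D(Z)={3,4,5} D(W)={2,3,4,5,6,7} D(V)={3,5,6,7}: W {2,3,4,5,6,7}->{2,3,4}; V {3,5,6,7}->{5,6,7}
Constraint 2 (Z < W) on D(Z)={3,4,5} D(W)={2,3,4}: Z {3,4,5}->{3}; W {2,3,4}->{4}
So after constraint 2: D(V) = {5,6,7}

Answer: {5,6,7}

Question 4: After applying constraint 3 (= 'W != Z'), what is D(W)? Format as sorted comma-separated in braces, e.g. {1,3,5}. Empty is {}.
Answer: {4}

Derivation:
Constraint 1 (Z + W = V) on D(Z)={3,4,5} D(W)={2,3,4,5,6,7} D(V)={3,5,6,7}: W {2,3,4,5,6,7}->{2,3,4}; V {3,5,6,7}->{5,6,7}
Constraint 2 (Z < W) on D(Z)={3,4,5} D(W)={2,3,4}: Z {3,4,5}->{3}; W {2,3,4}->{4}
Constraint 3 (W != Z) on D(W)={4} D(Z)={3}: no change
So after constraint 3: D(W) = {4}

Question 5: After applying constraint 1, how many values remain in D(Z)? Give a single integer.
Answer: 3

Derivation:
Constraint 1 (Z + W = V) on D(Z)={3,4,5} D(W)={2,3,4,5,6,7} D(V)={3,5,6,7}: W {2,3,4,5,6,7}->{2,3,4}; V {3,5,6,7}->{5,6,7}
So after constraint 1: D(Z)={3,4,5}, size = 3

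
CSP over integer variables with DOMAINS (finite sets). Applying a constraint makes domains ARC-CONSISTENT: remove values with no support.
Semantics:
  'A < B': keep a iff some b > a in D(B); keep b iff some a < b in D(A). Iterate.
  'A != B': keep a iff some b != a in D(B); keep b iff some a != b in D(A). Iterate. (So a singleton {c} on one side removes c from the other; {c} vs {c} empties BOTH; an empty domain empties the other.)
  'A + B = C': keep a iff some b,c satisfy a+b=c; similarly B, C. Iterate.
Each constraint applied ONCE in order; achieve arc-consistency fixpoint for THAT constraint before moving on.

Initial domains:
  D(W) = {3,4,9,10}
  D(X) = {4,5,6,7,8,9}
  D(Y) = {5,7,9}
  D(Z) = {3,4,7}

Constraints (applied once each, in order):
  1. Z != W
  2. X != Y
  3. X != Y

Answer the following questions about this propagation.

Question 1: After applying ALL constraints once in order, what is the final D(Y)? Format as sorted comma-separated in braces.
Answer: {5,7,9}

Derivation:
Constraint 1 (Z != W) on D(Z)={3,4,7} D(W)={3,4,9,10}: no change
Constraint 2 (X != Y) on D(X)={4,5,6,7,8,9} D(Y)={5,7,9}: no change
Constraint 3 (X != Y) on D(X)={4,5,6,7,8,9} D(Y)={5,7,9}: no change
So after all 3 constraints: D(Y) = {5,7,9}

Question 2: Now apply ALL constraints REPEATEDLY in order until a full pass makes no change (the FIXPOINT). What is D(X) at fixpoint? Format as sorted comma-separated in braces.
pass 0 (initial): D(X)={4,5,6,7,8,9}
pass 1: no change
Fixpoint after 1 passes: D(X) = {4,5,6,7,8,9}

Answer: {4,5,6,7,8,9}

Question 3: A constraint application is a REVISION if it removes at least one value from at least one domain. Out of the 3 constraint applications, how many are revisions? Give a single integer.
Answer: 0

Derivation:
Constraint 1 (Z != W) on D(Z)={3,4,7} D(W)={3,4,9,10}: no change => not a revision
Constraint 2 (X != Y) on D(X)={4,5,6,7,8,9} D(Y)={5,7,9}: no change => not a revision
Constraint 3 (X != Y) on D(X)={4,5,6,7,8,9} D(Y)={5,7,9}: no change => not a revision
Total revisions = 0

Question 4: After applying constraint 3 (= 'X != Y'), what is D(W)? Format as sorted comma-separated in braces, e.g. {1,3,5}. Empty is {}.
Constraint 1 (Z != W) on D(Z)={3,4,7} D(W)={3,4,9,10}: no change
Constraint 2 (X != Y) on D(X)={4,5,6,7,8,9} D(Y)={5,7,9}: no change
Constraint 3 (X != Y) on D(X)={4,5,6,7,8,9} D(Y)={5,7,9}: no change
So after constraint 3: D(W) = {3,4,9,10}

Answer: {3,4,9,10}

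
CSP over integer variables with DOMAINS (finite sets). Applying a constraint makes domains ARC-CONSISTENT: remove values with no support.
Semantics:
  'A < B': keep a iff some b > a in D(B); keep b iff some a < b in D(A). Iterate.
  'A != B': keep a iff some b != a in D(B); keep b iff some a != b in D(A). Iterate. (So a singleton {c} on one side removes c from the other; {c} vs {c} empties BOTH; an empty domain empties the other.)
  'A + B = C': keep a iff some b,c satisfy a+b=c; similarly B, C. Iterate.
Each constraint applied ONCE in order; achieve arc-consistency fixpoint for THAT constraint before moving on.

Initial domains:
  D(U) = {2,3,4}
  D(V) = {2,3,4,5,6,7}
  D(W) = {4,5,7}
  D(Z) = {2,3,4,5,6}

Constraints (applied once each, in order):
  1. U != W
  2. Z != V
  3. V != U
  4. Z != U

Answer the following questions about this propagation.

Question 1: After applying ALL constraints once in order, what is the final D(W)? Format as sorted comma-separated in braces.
Answer: {4,5,7}

Derivation:
Constraint 1 (U != W) on D(U)={2,3,4} D(W)={4,5,7}: no change
Constraint 2 (Z != V) on D(Z)={2,3,4,5,6} D(V)={2,3,4,5,6,7}: no change
Constraint 3 (V != U) on D(V)={2,3,4,5,6,7} D(U)={2,3,4}: no change
Constraint 4 (Z != U) on D(Z)={2,3,4,5,6} D(U)={2,3,4}: no change
So after all 4 constraints: D(W) = {4,5,7}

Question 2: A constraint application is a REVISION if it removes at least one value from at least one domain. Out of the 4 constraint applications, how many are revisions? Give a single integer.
Constraint 1 (U != W) on D(U)={2,3,4} D(W)={4,5,7}: no change => not a revision
Constraint 2 (Z != V) on D(Z)={2,3,4,5,6} D(V)={2,3,4,5,6,7}: no change => not a revision
Constraint 3 (V != U) on D(V)={2,3,4,5,6,7} D(U)={2,3,4}: no change => not a revision
Constraint 4 (Z != U) on D(Z)={2,3,4,5,6} D(U)={2,3,4}: no change => not a revision
Total revisions = 0

Answer: 0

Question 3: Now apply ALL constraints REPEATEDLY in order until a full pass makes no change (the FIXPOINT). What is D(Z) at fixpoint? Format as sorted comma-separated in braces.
pass 0 (initial): D(Z)={2,3,4,5,6}
pass 1: no change
Fixpoint after 1 passes: D(Z) = {2,3,4,5,6}

Answer: {2,3,4,5,6}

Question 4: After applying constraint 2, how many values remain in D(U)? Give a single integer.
Constraint 1 (U != W) on D(U)={2,3,4} D(W)={4,5,7}: no change
Constraint 2 (Z != V) on D(Z)={2,3,4,5,6} D(V)={2,3,4,5,6,7}: no change
So after constraint 2: D(U)={2,3,4}, size = 3

Answer: 3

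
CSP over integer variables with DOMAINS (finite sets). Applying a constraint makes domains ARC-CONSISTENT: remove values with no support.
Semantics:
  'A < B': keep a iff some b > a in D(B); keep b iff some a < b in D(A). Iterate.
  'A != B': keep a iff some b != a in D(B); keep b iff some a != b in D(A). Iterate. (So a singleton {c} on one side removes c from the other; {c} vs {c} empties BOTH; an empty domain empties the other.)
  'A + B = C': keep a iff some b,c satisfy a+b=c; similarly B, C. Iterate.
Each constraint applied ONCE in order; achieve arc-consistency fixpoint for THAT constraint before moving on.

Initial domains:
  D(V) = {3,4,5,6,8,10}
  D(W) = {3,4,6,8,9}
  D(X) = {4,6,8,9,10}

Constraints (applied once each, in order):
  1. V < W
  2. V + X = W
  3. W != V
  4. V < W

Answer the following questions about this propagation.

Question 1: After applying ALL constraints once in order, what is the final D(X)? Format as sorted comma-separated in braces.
Constraint 1 (V < W) on D(V)={3,4,5,6,8,10} D(W)={3,4,6,8,9}: V {3,4,5,6,8,10}->{3,4,5,6,8}; W {3,4,6,8,9}->{4,6,8,9}
Constraint 2 (V + X = W) on D(V)={3,4,5,6,8} D(X)={4,6,8,9,10} D(W)={4,6,8,9}: V {3,4,5,6,8}->{3,4,5}; X {4,6,8,9,10}->{4,6}; W {4,6,8,9}->{8,9}
Constraint 3 (W != V) on D(W)={8,9} D(V)={3,4,5}: no change
Constraint 4 (V < W) on D(V)={3,4,5} D(W)={8,9}: no change
So after all 4 constraints: D(X) = {4,6}

Answer: {4,6}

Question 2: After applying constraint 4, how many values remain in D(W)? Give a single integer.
Constraint 1 (V < W) on D(V)={3,4,5,6,8,10} D(W)={3,4,6,8,9}: V {3,4,5,6,8,10}->{3,4,5,6,8}; W {3,4,6,8,9}->{4,6,8,9}
Constraint 2 (V + X = W) on D(V)={3,4,5,6,8} D(X)={4,6,8,9,10} D(W)={4,6,8,9}: V {3,4,5,6,8}->{3,4,5}; X {4,6,8,9,10}->{4,6}; W {4,6,8,9}->{8,9}
Constraint 3 (W != V) on D(W)={8,9} D(V)={3,4,5}: no change
Constraint 4 (V < W) on D(V)={3,4,5} D(W)={8,9}: no change
So after constraint 4: D(W)={8,9}, size = 2

Answer: 2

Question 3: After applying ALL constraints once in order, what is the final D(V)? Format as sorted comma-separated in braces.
Constraint 1 (V < W) on D(V)={3,4,5,6,8,10} D(W)={3,4,6,8,9}: V {3,4,5,6,8,10}->{3,4,5,6,8}; W {3,4,6,8,9}->{4,6,8,9}
Constraint 2 (V + X = W) on D(V)={3,4,5,6,8} D(X)={4,6,8,9,10} D(W)={4,6,8,9}: V {3,4,5,6,8}->{3,4,5}; X {4,6,8,9,10}->{4,6}; W {4,6,8,9}->{8,9}
Constraint 3 (W != V) on D(W)={8,9} D(V)={3,4,5}: no change
Constraint 4 (V < W) on D(V)={3,4,5} D(W)={8,9}: no change
So after all 4 constraints: D(V) = {3,4,5}

Answer: {3,4,5}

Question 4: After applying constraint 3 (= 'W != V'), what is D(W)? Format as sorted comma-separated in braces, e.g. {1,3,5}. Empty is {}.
Answer: {8,9}

Derivation:
Constraint 1 (V < W) on D(V)={3,4,5,6,8,10} D(W)={3,4,6,8,9}: V {3,4,5,6,8,10}->{3,4,5,6,8}; W {3,4,6,8,9}->{4,6,8,9}
Constraint 2 (V + X = W) on D(V)={3,4,5,6,8} D(X)={4,6,8,9,10} D(W)={4,6,8,9}: V {3,4,5,6,8}->{3,4,5}; X {4,6,8,9,10}->{4,6}; W {4,6,8,9}->{8,9}
Constraint 3 (W != V) on D(W)={8,9} D(V)={3,4,5}: no change
So after constraint 3: D(W) = {8,9}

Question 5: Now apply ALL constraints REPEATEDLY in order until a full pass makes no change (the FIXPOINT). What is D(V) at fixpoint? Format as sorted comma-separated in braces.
pass 0 (initial): D(V)={3,4,5,6,8,10}
pass 1: V {3,4,5,6,8,10}->{3,4,5}; W {3,4,6,8,9}->{8,9}; X {4,6,8,9,10}->{4,6}
pass 2: no change
Fixpoint after 2 passes: D(V) = {3,4,5}

Answer: {3,4,5}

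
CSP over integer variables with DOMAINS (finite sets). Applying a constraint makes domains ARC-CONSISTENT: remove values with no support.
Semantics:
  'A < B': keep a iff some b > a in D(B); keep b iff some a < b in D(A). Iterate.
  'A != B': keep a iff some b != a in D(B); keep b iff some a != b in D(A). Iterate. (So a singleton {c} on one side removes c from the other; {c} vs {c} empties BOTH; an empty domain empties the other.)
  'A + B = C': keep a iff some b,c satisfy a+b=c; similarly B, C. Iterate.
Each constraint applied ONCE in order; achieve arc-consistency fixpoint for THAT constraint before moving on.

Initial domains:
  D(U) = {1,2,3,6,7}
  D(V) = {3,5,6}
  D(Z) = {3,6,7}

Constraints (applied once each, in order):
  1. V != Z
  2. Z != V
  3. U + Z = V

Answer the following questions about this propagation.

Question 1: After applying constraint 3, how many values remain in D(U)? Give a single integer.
Constraint 1 (V != Z) on D(V)={3,5,6} D(Z)={3,6,7}: no change
Constraint 2 (Z != V) on D(Z)={3,6,7} D(V)={3,5,6}: no change
Constraint 3 (U + Z = V) on D(U)={1,2,3,6,7} D(Z)={3,6,7} D(V)={3,5,6}: U {1,2,3,6,7}->{2,3}; Z {3,6,7}->{3}; V {3,5,6}->{5,6}
So after constraint 3: D(U)={2,3}, size = 2

Answer: 2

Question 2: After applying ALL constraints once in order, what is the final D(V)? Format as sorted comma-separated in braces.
Answer: {5,6}

Derivation:
Constraint 1 (V != Z) on D(V)={3,5,6} D(Z)={3,6,7}: no change
Constraint 2 (Z != V) on D(Z)={3,6,7} D(V)={3,5,6}: no change
Constraint 3 (U + Z = V) on D(U)={1,2,3,6,7} D(Z)={3,6,7} D(V)={3,5,6}: U {1,2,3,6,7}->{2,3}; Z {3,6,7}->{3}; V {3,5,6}->{5,6}
So after all 3 constraints: D(V) = {5,6}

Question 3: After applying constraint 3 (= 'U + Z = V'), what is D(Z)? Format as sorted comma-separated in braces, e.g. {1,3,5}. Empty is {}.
Constraint 1 (V != Z) on D(V)={3,5,6} D(Z)={3,6,7}: no change
Constraint 2 (Z != V) on D(Z)={3,6,7} D(V)={3,5,6}: no change
Constraint 3 (U + Z = V) on D(U)={1,2,3,6,7} D(Z)={3,6,7} D(V)={3,5,6}: U {1,2,3,6,7}->{2,3}; Z {3,6,7}->{3}; V {3,5,6}->{5,6}
So after constraint 3: D(Z) = {3}

Answer: {3}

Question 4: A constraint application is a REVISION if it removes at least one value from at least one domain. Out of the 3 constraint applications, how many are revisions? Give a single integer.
Constraint 1 (V != Z) on D(V)={3,5,6} D(Z)={3,6,7}: no change => not a revision
Constraint 2 (Z != V) on D(Z)={3,6,7} D(V)={3,5,6}: no change => not a revision
Constraint 3 (U + Z = V) on D(U)={1,2,3,6,7} D(Z)={3,6,7} D(V)={3,5,6}: U {1,2,3,6,7}->{2,3}; Z {3,6,7}->{3}; V {3,5,6}->{5,6} => REVISION
Total revisions = 1

Answer: 1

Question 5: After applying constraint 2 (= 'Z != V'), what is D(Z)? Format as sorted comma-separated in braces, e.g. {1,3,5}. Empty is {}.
Constraint 1 (V != Z) on D(V)={3,5,6} D(Z)={3,6,7}: no change
Constraint 2 (Z != V) on D(Z)={3,6,7} D(V)={3,5,6}: no change
So after constraint 2: D(Z) = {3,6,7}

Answer: {3,6,7}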